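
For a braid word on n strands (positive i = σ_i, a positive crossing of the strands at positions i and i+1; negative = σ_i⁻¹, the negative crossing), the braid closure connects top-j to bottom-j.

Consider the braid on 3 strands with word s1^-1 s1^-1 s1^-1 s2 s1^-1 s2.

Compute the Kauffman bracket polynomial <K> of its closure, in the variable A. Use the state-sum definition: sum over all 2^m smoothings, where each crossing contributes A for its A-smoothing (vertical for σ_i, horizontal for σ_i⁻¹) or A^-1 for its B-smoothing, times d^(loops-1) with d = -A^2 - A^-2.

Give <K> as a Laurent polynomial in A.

A^14 - 2*A^10 + 2*A^6 - 2*A^2 + 2*A^-2 - A^-6 + A^-10

Derivation:
Braid: s1^-1 s1^-1 s1^-1 s2 s1^-1 s2 on 3 strands, 6 crossings.
Writhe w = (#positive) - (#negative) = 2 - 4 = -2.
Enumerate smoothing states for the bracket polynomial. There are 2^6 = 64 states.
Each crossing splits two ways (0=vertical, 1=horizontal). The state's weight is A^(#A-smoothings - #B-smoothings) * d^(loops - 1).
Tabulate the states by total A-exponent and number of loops L (A-exp: L × count):
  A^6: L=5 ×1
  A^4: L=4 ×6
  A^2: L=3 ×15
  A^0: L=2 ×19, L=4 ×1
  A^-2: L=1 ×11, L=3 ×4
  A^-4: L=2 ×6
  A^-6: L=3 ×1
Each group contributes A^e * Σ count * d^(L-1):
Powers of d = -A^2 - A^-2: d^2 = A^4 + 2 + A^-4; d^3 = -A^6 - 3*A^2 - 3*A^-2 - A^-6; d^4 = A^8 + 4*A^4 + 6 + 4*A^-4 + A^-8.
  A^6 * (d^4) = A^14 + 4*A^10 + 6*A^6 + 4*A^2 + A^-2
  A^4 * (6*d^3) = -6*A^10 - 18*A^6 - 18*A^2 - 6*A^-2
  A^2 * (15*d^2) = 15*A^6 + 30*A^2 + 15*A^-2
  A^0 * (19*d + d^3) = -A^6 - 22*A^2 - 22*A^-2 - A^-6
  A^-2 * (11 + 4*d^2) = 4*A^2 + 19*A^-2 + 4*A^-6
  A^-4 * (6*d) = -6*A^-2 - 6*A^-6
  A^-6 * (d^2) = A^-2 + 2*A^-6 + A^-10
Summing the groups: <K> = A^14 - 2*A^10 + 2*A^6 - 2*A^2 + 2*A^-2 - A^-6 + A^-10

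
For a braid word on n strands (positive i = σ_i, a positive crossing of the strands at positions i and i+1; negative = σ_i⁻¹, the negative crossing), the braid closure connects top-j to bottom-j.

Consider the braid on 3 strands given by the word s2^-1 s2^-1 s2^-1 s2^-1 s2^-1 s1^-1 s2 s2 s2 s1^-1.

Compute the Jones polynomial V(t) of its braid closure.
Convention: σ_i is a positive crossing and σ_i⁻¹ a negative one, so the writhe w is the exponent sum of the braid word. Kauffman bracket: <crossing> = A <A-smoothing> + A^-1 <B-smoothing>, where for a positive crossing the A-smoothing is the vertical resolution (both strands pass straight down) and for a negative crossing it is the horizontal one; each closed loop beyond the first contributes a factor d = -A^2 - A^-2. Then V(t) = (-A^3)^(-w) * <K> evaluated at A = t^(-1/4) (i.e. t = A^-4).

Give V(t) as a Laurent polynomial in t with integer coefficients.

Braid: s2^-1 s2^-1 s2^-1 s2^-1 s2^-1 s1^-1 s2 s2 s2 s1^-1 on 3 strands, 10 crossings.
Writhe w = (#positive) - (#negative) = 3 - 7 = -4.
State-sum expansion of <K>. There are 2^10 = 1024 states.
Smooth each crossing (0=||, 1=⌣⌢); contribution A^(Σ sign_k(1-2s_k)) * d^(L-1).
Tabulate the states by total A-exponent and number of loops L (A-exp: L × count):
  A^10: L=6 ×1
  A^8: L=5 ×10
  A^6: L=4 ×35, L=6 ×10
  A^4: L=3 ×60, L=5 ×50, L=7 ×10
  A^2: L=2 ×55, L=4 ×100, L=6 ×50, L=8 ×5
  A^0: L=1 ×25, L=3 ×101, L=5 ×100, L=7 ×25, L=9 ×1
  A^-2: L=2 ×55, L=4 ×100, L=6 ×50, L=8 ×5
  A^-4: L=1 ×6, L=3 ×54, L=5 ×50, L=7 ×10
  A^-6: L=2 ×9, L=4 ×26, L=6 ×10
  A^-8: L=3 ×5, L=5 ×5
  A^-10: L=4 ×1
Each group contributes A^e * Σ count * d^(L-1):
Powers of d = -A^2 - A^-2: d^2 = A^4 + 2 + A^-4; d^3 = -A^6 - 3*A^2 - 3*A^-2 - A^-6; d^4 = A^8 + 4*A^4 + 6 + 4*A^-4 + A^-8; d^5 = -A^10 - 5*A^6 - 10*A^2 - 10*A^-2 - 5*A^-6 - A^-10; d^6 = A^12 + 6*A^8 + 15*A^4 + 20 + 15*A^-4 + 6*A^-8 + A^-12; d^7 = -A^14 - 7*A^10 - 21*A^6 - 35*A^2 - 35*A^-2 - 21*A^-6 - 7*A^-10 - A^-14; d^8 = A^16 + 8*A^12 + 28*A^8 + 56*A^4 + 70 + 56*A^-4 + 28*A^-8 + 8*A^-12 + A^-16.
  A^10 * (d^5) = -A^20 - 5*A^16 - 10*A^12 - 10*A^8 - 5*A^4 - 1
  A^8 * (10*d^4) = 10*A^16 + 40*A^12 + 60*A^8 + 40*A^4 + 10
  A^6 * (35*d^3 + 10*d^5) = -10*A^16 - 85*A^12 - 205*A^8 - 205*A^4 - 85 - 10*A^-4
  A^4 * (60*d^2 + 50*d^4 + 10*d^6) = 10*A^16 + 110*A^12 + 410*A^8 + 620*A^4 + 410 + 110*A^-4 + 10*A^-8
  A^2 * (55*d + 100*d^3 + 50*d^5 + 5*d^7) = -5*A^16 - 85*A^12 - 455*A^8 - 1030*A^4 - 1030 - 455*A^-4 - 85*A^-8 - 5*A^-12
  A^0 * (25 + 101*d^2 + 100*d^4 + 25*d^6 + d^8) = A^16 + 33*A^12 + 278*A^8 + 932*A^4 + 1397 + 932*A^-4 + 278*A^-8 + 33*A^-12 + A^-16
  A^-2 * (55*d + 100*d^3 + 50*d^5 + 5*d^7) = -5*A^12 - 85*A^8 - 455*A^4 - 1030 - 1030*A^-4 - 455*A^-8 - 85*A^-12 - 5*A^-16
  A^-4 * (6 + 54*d^2 + 50*d^4 + 10*d^6) = 10*A^8 + 110*A^4 + 404 + 614*A^-4 + 404*A^-8 + 110*A^-12 + 10*A^-16
  A^-6 * (9*d + 26*d^3 + 10*d^5) = -10*A^4 - 76 - 187*A^-4 - 187*A^-8 - 76*A^-12 - 10*A^-16
  A^-8 * (5*d^2 + 5*d^4) = 5 + 25*A^-4 + 40*A^-8 + 25*A^-12 + 5*A^-16
  A^-10 * (d^3) = -A^-4 - 3*A^-8 - 3*A^-12 - A^-16
Summing the groups: <K> = -A^20 + A^16 - 2*A^12 + 3*A^8 - 3*A^4 + 4 - 2*A^-4 + 2*A^-8 - A^-12
Normalise by the writhe: (-A^3)^(-w) = (-A^3)^(4) = A^12, so f(A) = A^12 * <K> = -A^32 + A^28 - 2*A^24 + 3*A^20 - 3*A^16 + 4*A^12 - 2*A^8 + 2*A^4 - 1.
Substitute A = t^(-1/4), i.e. A^e → t^(-e/4): V(t) = -1 + 2*t^-1 - 2*t^-2 + 4*t^-3 - 3*t^-4 + 3*t^-5 - 2*t^-6 + t^-7 - t^-8

Answer: -1 + 2*t^-1 - 2*t^-2 + 4*t^-3 - 3*t^-4 + 3*t^-5 - 2*t^-6 + t^-7 - t^-8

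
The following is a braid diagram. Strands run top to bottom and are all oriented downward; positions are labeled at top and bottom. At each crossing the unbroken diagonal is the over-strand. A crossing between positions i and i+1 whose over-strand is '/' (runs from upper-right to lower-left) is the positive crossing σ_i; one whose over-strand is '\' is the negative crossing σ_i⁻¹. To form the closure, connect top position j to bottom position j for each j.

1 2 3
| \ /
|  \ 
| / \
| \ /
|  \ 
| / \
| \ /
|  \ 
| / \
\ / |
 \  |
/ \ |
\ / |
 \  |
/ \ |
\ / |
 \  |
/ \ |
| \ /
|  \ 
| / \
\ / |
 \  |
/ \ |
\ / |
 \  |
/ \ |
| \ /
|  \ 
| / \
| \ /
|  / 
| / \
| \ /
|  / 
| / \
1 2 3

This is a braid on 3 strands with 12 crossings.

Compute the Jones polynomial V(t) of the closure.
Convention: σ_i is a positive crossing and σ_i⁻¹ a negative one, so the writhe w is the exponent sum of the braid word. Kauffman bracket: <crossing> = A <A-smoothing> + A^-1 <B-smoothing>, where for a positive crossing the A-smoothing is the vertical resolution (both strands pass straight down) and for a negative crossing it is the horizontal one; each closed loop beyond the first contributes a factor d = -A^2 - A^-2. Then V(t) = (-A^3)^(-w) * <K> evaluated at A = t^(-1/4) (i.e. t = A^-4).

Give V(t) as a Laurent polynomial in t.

t^-3 + t^-5 - t^-8

Derivation:
Reading the diagram top to bottom ('/'-over between positions i,i+1 = s_i, '\'-over = s_i^-1): braid word = s2^-1 s2^-1 s2^-1 s1^-1 s1^-1 s1^-1 s2^-1 s1^-1 s1^-1 s2^-1 s2 s2.
The presented braid s2^-1 s2^-1 s2^-1 s1^-1 s1^-1 s1^-1 s2^-1 s1^-1 s1^-1 s2^-1 s2 s2 on 3 strands reduces by inverse Markov moves (closure unchanged at each step):
  Deconjugate: the word is γ·β·γ⁻¹ with γ = s2^-1 s2^-1 (prefix) and γ⁻¹ = s2 s2 (suffix); strip both.
Reduced to β = s2^-1 s1^-1 s1^-1 s1^-1 s2^-1 s1^-1 s1^-1 s2^-1 on 3 strands, 8 crossings.
Compute on β:
Braid: s2^-1 s1^-1 s1^-1 s1^-1 s2^-1 s1^-1 s1^-1 s2^-1 on 3 strands, 8 crossings.
Writhe w = (#positive) - (#negative) = 0 - 8 = -8.
State-sum expansion of <K>. There are 2^8 = 256 states.
For each crossing: s=0 is the vertical smoothing, s=1 horizontal. Crossing k contributes A^(sign_k * (1 - 2*s_k)); loop factor d = -A^2 - A^-2.
Tabulate the states by total A-exponent and number of loops L (A-exp: L × count):
  A^8: L=5 ×1
  A^6: L=4 ×7, L=6 ×1
  A^4: L=3 ×19, L=5 ×9
  A^2: L=2 ×24, L=4 ×31, L=6 ×1
  A^0: L=1 ×12, L=3 ×53, L=5 ×5
  A^-2: L=2 ×45, L=4 ×11
  A^-4: L=1 ×15, L=3 ×13
  A^-6: L=2 ×8
  A^-8: L=3 ×1
Each group contributes A^e * Σ count * d^(L-1):
Powers of d = -A^2 - A^-2: d^2 = A^4 + 2 + A^-4; d^3 = -A^6 - 3*A^2 - 3*A^-2 - A^-6; d^4 = A^8 + 4*A^4 + 6 + 4*A^-4 + A^-8; d^5 = -A^10 - 5*A^6 - 10*A^2 - 10*A^-2 - 5*A^-6 - A^-10.
  A^8 * (d^4) = A^16 + 4*A^12 + 6*A^8 + 4*A^4 + 1
  A^6 * (7*d^3 + d^5) = -A^16 - 12*A^12 - 31*A^8 - 31*A^4 - 12 - A^-4
  A^4 * (19*d^2 + 9*d^4) = 9*A^12 + 55*A^8 + 92*A^4 + 55 + 9*A^-4
  A^2 * (24*d + 31*d^3 + d^5) = -A^12 - 36*A^8 - 127*A^4 - 127 - 36*A^-4 - A^-8
  A^0 * (12 + 53*d^2 + 5*d^4) = 5*A^8 + 73*A^4 + 148 + 73*A^-4 + 5*A^-8
  A^-2 * (45*d + 11*d^3) = -11*A^4 - 78 - 78*A^-4 - 11*A^-8
  A^-4 * (15 + 13*d^2) = 13 + 41*A^-4 + 13*A^-8
  A^-6 * (8*d) = -8*A^-4 - 8*A^-8
  A^-8 * (d^2) = A^-4 + 2*A^-8 + A^-12
Summing the groups: <K> = -A^8 + A^-4 + A^-12
Normalise by the writhe: (-A^3)^(-w) = (-A^3)^(8) = A^24, so f(A) = A^24 * <K> = -A^32 + A^20 + A^12.
Substitute A = t^(-1/4), i.e. A^e → t^(-e/4): V(t) = t^-3 + t^-5 - t^-8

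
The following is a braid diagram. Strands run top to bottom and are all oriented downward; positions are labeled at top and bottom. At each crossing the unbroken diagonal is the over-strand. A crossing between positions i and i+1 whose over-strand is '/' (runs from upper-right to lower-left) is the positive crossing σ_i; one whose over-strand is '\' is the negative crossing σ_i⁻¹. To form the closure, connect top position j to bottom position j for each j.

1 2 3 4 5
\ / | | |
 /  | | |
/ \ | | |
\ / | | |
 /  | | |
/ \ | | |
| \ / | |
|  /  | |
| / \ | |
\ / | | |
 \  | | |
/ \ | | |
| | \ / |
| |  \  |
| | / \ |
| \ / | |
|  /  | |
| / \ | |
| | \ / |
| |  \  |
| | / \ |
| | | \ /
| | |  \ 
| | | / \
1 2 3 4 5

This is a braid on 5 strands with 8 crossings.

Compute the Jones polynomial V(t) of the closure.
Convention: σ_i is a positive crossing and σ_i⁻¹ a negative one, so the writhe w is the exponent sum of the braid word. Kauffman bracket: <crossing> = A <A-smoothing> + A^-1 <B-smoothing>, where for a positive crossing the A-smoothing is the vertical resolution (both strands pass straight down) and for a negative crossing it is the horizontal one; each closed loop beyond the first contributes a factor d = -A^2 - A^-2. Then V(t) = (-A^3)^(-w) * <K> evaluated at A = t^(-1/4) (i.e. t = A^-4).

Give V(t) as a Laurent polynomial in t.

Reading the diagram top to bottom ('/'-over between positions i,i+1 = s_i, '\'-over = s_i^-1): braid word = s1 s1 s2 s1^-1 s3^-1 s2 s3^-1 s4^-1.
The presented braid s1 s1 s2 s1^-1 s3^-1 s2 s3^-1 s4^-1 on 5 strands reduces by inverse Markov moves (closure unchanged at each step):
  Destabilize: the word has the form β·s4^-1 where s4^-1 occurs only as the final letter (β ∈ B_4); drop it and the last strand → 4 strands.
Reduced to β = s1 s1 s2 s1^-1 s3^-1 s2 s3^-1 on 4 strands, 7 crossings.
Compute on β:
Braid: s1 s1 s2 s1^-1 s3^-1 s2 s3^-1 on 4 strands, 7 crossings.
Writhe w = (#positive) - (#negative) = 4 - 3 = 1.
Enumerate smoothing states for the bracket polynomial. There are 2^7 = 128 states.
Smooth each crossing (0=||, 1=⌣⌢); contribution A^(Σ sign_k(1-2s_k)) * d^(L-1).
Tabulate the states by total A-exponent and number of loops L (A-exp: L × count):
  A^7: L=3 ×1
  A^5: L=2 ×4, L=4 ×3
  A^3: L=1 ×5, L=3 ×15, L=5 ×1
  A^1: L=2 ×27, L=4 ×8
  A^-1: L=1 ×14, L=3 ×20, L=5 ×1
  A^-3: L=2 ×17, L=4 ×4
  A^-5: L=3 ×7
  A^-7: L=4 ×1
Each group contributes A^e * Σ count * d^(L-1):
Powers of d = -A^2 - A^-2: d^2 = A^4 + 2 + A^-4; d^3 = -A^6 - 3*A^2 - 3*A^-2 - A^-6; d^4 = A^8 + 4*A^4 + 6 + 4*A^-4 + A^-8.
  A^7 * (d^2) = A^11 + 2*A^7 + A^3
  A^5 * (4*d + 3*d^3) = -3*A^11 - 13*A^7 - 13*A^3 - 3*A^-1
  A^3 * (5 + 15*d^2 + d^4) = A^11 + 19*A^7 + 41*A^3 + 19*A^-1 + A^-5
  A^1 * (27*d + 8*d^3) = -8*A^7 - 51*A^3 - 51*A^-1 - 8*A^-5
  A^-1 * (14 + 20*d^2 + d^4) = A^7 + 24*A^3 + 60*A^-1 + 24*A^-5 + A^-9
  A^-3 * (17*d + 4*d^3) = -4*A^3 - 29*A^-1 - 29*A^-5 - 4*A^-9
  A^-5 * (7*d^2) = 7*A^-1 + 14*A^-5 + 7*A^-9
  A^-7 * (d^3) = -A^-1 - 3*A^-5 - 3*A^-9 - A^-13
Summing the groups: <K> = -A^11 + A^7 - 2*A^3 + 2*A^-1 - A^-5 + A^-9 - A^-13
Normalise by the writhe: (-A^3)^(-w) = (-A^3)^(-1) = -A^-3, so f(A) = -A^-3 * <K> = A^8 - A^4 + 2 - 2*A^-4 + A^-8 - A^-12 + A^-16.
Substitute A = t^(-1/4), i.e. A^e → t^(-e/4): V(t) = t^4 - t^3 + t^2 - 2*t + 2 - t^-1 + t^-2

Answer: t^4 - t^3 + t^2 - 2*t + 2 - t^-1 + t^-2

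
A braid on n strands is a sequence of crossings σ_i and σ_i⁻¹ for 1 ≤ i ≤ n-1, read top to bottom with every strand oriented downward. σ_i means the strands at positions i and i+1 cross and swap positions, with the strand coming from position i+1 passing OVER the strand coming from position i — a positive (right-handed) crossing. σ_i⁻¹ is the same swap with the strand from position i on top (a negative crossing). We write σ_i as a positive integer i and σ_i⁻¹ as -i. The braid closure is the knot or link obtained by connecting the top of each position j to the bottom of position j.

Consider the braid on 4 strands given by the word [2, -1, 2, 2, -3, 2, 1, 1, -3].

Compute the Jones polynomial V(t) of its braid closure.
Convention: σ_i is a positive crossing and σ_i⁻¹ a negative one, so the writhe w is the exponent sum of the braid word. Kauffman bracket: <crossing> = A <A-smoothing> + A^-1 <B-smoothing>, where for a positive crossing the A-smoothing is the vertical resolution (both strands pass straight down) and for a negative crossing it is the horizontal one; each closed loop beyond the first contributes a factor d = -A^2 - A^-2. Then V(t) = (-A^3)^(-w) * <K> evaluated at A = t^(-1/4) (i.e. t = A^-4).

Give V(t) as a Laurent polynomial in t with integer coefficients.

Braid: s2 s1^-1 s2 s2 s3^-1 s2 s1 s1 s3^-1 on 4 strands, 9 crossings.
Writhe w = (#positive) - (#negative) = 6 - 3 = 3.
Enumerate smoothing states for the bracket polynomial. There are 2^9 = 512 states.
For each crossing: s=0 is the vertical smoothing, s=1 horizontal. Crossing k contributes A^(sign_k * (1 - 2*s_k)); loop factor d = -A^2 - A^-2.
Tabulate the states by total A-exponent and number of loops L (A-exp: L × count):
  A^9: L=3 ×1
  A^7: L=2 ×6, L=4 ×3
  A^5: L=1 ×11, L=3 ×24, L=5 ×1
  A^3: L=2 ×68, L=4 ×16
  A^1: L=1 ×38, L=3 ×85, L=5 ×3
  A^-1: L=2 ×77, L=4 ×49
  A^-3: L=3 ×69, L=5 ×15
  A^-5: L=4 ×34, L=6 ×2
  A^-7: L=5 ×9
  A^-9: L=6 ×1
Each group contributes A^e * Σ count * d^(L-1):
Powers of d = -A^2 - A^-2: d^2 = A^4 + 2 + A^-4; d^3 = -A^6 - 3*A^2 - 3*A^-2 - A^-6; d^4 = A^8 + 4*A^4 + 6 + 4*A^-4 + A^-8; d^5 = -A^10 - 5*A^6 - 10*A^2 - 10*A^-2 - 5*A^-6 - A^-10.
  A^9 * (d^2) = A^13 + 2*A^9 + A^5
  A^7 * (6*d + 3*d^3) = -3*A^13 - 15*A^9 - 15*A^5 - 3*A
  A^5 * (11 + 24*d^2 + d^4) = A^13 + 28*A^9 + 65*A^5 + 28*A + A^-3
  A^3 * (68*d + 16*d^3) = -16*A^9 - 116*A^5 - 116*A - 16*A^-3
  A^1 * (38 + 85*d^2 + 3*d^4) = 3*A^9 + 97*A^5 + 226*A + 97*A^-3 + 3*A^-7
  A^-1 * (77*d + 49*d^3) = -49*A^5 - 224*A - 224*A^-3 - 49*A^-7
  A^-3 * (69*d^2 + 15*d^4) = 15*A^5 + 129*A + 228*A^-3 + 129*A^-7 + 15*A^-11
  A^-5 * (34*d^3 + 2*d^5) = -2*A^5 - 44*A - 122*A^-3 - 122*A^-7 - 44*A^-11 - 2*A^-15
  A^-7 * (9*d^4) = 9*A + 36*A^-3 + 54*A^-7 + 36*A^-11 + 9*A^-15
  A^-9 * (d^5) = -A - 5*A^-3 - 10*A^-7 - 10*A^-11 - 5*A^-15 - A^-19
Summing the groups: <K> = -A^13 + 2*A^9 - 4*A^5 + 4*A - 5*A^-3 + 5*A^-7 - 3*A^-11 + 2*A^-15 - A^-19
Normalise by the writhe: (-A^3)^(-w) = (-A^3)^(-3) = -A^-9, so f(A) = -A^-9 * <K> = A^4 - 2 + 4*A^-4 - 4*A^-8 + 5*A^-12 - 5*A^-16 + 3*A^-20 - 2*A^-24 + A^-28.
Substitute A = t^(-1/4), i.e. A^e → t^(-e/4): V(t) = t^7 - 2*t^6 + 3*t^5 - 5*t^4 + 5*t^3 - 4*t^2 + 4*t - 2 + t^-1

Answer: t^7 - 2*t^6 + 3*t^5 - 5*t^4 + 5*t^3 - 4*t^2 + 4*t - 2 + t^-1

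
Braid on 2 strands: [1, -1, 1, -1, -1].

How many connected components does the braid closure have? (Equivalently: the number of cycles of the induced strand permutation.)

Track the strand permutation on 2 strands, starting from identity.
  step 1: s1 swaps positions 1,2 -> [2 1]
  step 2: s1^-1 swaps positions 1,2 -> [1 2]
  step 3: s1 swaps positions 1,2 -> [2 1]
  step 4: s1^-1 swaps positions 1,2 -> [1 2]
  step 5: s1^-1 swaps positions 1,2 -> [2 1]
Final permutation (position -> original strand): [2 1]
Closure components = cycle count of this permutation = 1.

Answer: 1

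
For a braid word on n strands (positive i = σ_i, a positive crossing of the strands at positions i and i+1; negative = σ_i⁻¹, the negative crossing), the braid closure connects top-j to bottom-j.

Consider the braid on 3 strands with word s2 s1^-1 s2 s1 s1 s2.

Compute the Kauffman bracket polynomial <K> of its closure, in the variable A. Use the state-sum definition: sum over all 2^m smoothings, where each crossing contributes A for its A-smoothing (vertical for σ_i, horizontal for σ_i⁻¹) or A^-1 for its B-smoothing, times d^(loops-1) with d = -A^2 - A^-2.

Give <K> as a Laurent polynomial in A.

Braid: s2 s1^-1 s2 s1 s1 s2 on 3 strands, 6 crossings.
Writhe w = (#positive) - (#negative) = 5 - 1 = 4.
Computing the Kauffman bracket via state sum. There are 2^6 = 64 states.
Smooth each crossing (0=||, 1=⌣⌢); contribution A^(Σ sign_k(1-2s_k)) * d^(L-1).
Tabulate the states by total A-exponent and number of loops L (A-exp: L × count):
  A^6: L=2 ×1
  A^4: L=1 ×3, L=3 ×3
  A^2: L=2 ×14, L=4 ×1
  A^0: L=1 ×10, L=3 ×10
  A^-2: L=2 ×13, L=4 ×2
  A^-4: L=3 ×6
  A^-6: L=4 ×1
Each group contributes A^e * Σ count * d^(L-1):
Powers of d = -A^2 - A^-2: d^2 = A^4 + 2 + A^-4; d^3 = -A^6 - 3*A^2 - 3*A^-2 - A^-6.
  A^6 * (d) = -A^8 - A^4
  A^4 * (3 + 3*d^2) = 3*A^8 + 9*A^4 + 3
  A^2 * (14*d + d^3) = -A^8 - 17*A^4 - 17 - A^-4
  A^0 * (10 + 10*d^2) = 10*A^4 + 30 + 10*A^-4
  A^-2 * (13*d + 2*d^3) = -2*A^4 - 19 - 19*A^-4 - 2*A^-8
  A^-4 * (6*d^2) = 6 + 12*A^-4 + 6*A^-8
  A^-6 * (d^3) = -1 - 3*A^-4 - 3*A^-8 - A^-12
Summing the groups: <K> = A^8 - A^4 + 2 - A^-4 + A^-8 - A^-12

Answer: A^8 - A^4 + 2 - A^-4 + A^-8 - A^-12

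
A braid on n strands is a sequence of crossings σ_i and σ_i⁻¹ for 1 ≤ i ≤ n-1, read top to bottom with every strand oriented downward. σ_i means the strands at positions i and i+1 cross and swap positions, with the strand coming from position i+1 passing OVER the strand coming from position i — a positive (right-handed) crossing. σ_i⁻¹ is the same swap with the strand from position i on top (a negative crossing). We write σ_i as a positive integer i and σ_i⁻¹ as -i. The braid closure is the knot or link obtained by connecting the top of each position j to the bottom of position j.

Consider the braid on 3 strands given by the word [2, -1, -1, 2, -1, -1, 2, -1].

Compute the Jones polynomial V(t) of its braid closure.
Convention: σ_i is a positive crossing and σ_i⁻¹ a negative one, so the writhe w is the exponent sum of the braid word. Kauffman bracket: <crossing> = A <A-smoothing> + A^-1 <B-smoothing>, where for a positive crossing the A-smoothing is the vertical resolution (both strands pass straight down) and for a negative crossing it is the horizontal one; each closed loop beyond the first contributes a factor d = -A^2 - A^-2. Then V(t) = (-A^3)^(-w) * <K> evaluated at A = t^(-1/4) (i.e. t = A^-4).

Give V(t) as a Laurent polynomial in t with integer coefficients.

Braid: s2 s1^-1 s1^-1 s2 s1^-1 s1^-1 s2 s1^-1 on 3 strands, 8 crossings.
Writhe w = (#positive) - (#negative) = 3 - 5 = -2.
Computing the Kauffman bracket via state sum. There are 2^8 = 256 states.
Smooth each crossing (0=||, 1=⌣⌢); contribution A^(Σ sign_k(1-2s_k)) * d^(L-1).
Tabulate the states by total A-exponent and number of loops L (A-exp: L × count):
  A^8: L=6 ×1
  A^6: L=5 ×8
  A^4: L=4 ×28
  A^2: L=3 ×55, L=5 ×1
  A^0: L=2 ×63, L=4 ×7
  A^-2: L=1 ×35, L=3 ×21
  A^-4: L=2 ×26, L=4 ×2
  A^-6: L=3 ×8
  A^-8: L=4 ×1
Each group contributes A^e * Σ count * d^(L-1):
Powers of d = -A^2 - A^-2: d^2 = A^4 + 2 + A^-4; d^3 = -A^6 - 3*A^2 - 3*A^-2 - A^-6; d^4 = A^8 + 4*A^4 + 6 + 4*A^-4 + A^-8; d^5 = -A^10 - 5*A^6 - 10*A^2 - 10*A^-2 - 5*A^-6 - A^-10.
  A^8 * (d^5) = -A^18 - 5*A^14 - 10*A^10 - 10*A^6 - 5*A^2 - A^-2
  A^6 * (8*d^4) = 8*A^14 + 32*A^10 + 48*A^6 + 32*A^2 + 8*A^-2
  A^4 * (28*d^3) = -28*A^10 - 84*A^6 - 84*A^2 - 28*A^-2
  A^2 * (55*d^2 + d^4) = A^10 + 59*A^6 + 116*A^2 + 59*A^-2 + A^-6
  A^0 * (63*d + 7*d^3) = -7*A^6 - 84*A^2 - 84*A^-2 - 7*A^-6
  A^-2 * (35 + 21*d^2) = 21*A^2 + 77*A^-2 + 21*A^-6
  A^-4 * (26*d + 2*d^3) = -2*A^2 - 32*A^-2 - 32*A^-6 - 2*A^-10
  A^-6 * (8*d^2) = 8*A^-2 + 16*A^-6 + 8*A^-10
  A^-8 * (d^3) = -A^-2 - 3*A^-6 - 3*A^-10 - A^-14
Summing the groups: <K> = -A^18 + 3*A^14 - 5*A^10 + 6*A^6 - 6*A^2 + 6*A^-2 - 4*A^-6 + 3*A^-10 - A^-14
Normalise by the writhe: (-A^3)^(-w) = (-A^3)^(2) = A^6, so f(A) = A^6 * <K> = -A^24 + 3*A^20 - 5*A^16 + 6*A^12 - 6*A^8 + 6*A^4 - 4 + 3*A^-4 - A^-8.
Substitute A = t^(-1/4), i.e. A^e → t^(-e/4): V(t) = -t^2 + 3*t - 4 + 6*t^-1 - 6*t^-2 + 6*t^-3 - 5*t^-4 + 3*t^-5 - t^-6

Answer: -t^2 + 3*t - 4 + 6*t^-1 - 6*t^-2 + 6*t^-3 - 5*t^-4 + 3*t^-5 - t^-6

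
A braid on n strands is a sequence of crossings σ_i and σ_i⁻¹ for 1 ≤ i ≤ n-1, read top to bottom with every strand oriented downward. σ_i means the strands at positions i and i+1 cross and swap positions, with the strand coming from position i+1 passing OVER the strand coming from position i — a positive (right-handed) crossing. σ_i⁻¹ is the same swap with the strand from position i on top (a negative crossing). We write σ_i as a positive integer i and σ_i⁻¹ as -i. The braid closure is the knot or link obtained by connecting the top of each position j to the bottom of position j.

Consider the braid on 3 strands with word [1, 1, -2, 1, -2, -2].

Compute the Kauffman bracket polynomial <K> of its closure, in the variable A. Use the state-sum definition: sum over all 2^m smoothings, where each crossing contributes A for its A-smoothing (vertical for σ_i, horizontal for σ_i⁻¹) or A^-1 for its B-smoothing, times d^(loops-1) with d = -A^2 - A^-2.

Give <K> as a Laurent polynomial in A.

Braid: s1 s1 s2^-1 s1 s2^-1 s2^-1 on 3 strands, 6 crossings.
Writhe w = (#positive) - (#negative) = 3 - 3 = 0.
State-sum expansion of <K>. There are 2^6 = 64 states.
Smooth each crossing (0=||, 1=⌣⌢); contribution A^(Σ sign_k(1-2s_k)) * d^(L-1).
Tabulate the states by total A-exponent and number of loops L (A-exp: L × count):
  A^6: L=4 ×1
  A^4: L=3 ×6
  A^2: L=2 ×14, L=4 ×1
  A^0: L=1 ×13, L=3 ×7
  A^-2: L=2 ×14, L=4 ×1
  A^-4: L=3 ×6
  A^-6: L=4 ×1
Each group contributes A^e * Σ count * d^(L-1):
Powers of d = -A^2 - A^-2: d^2 = A^4 + 2 + A^-4; d^3 = -A^6 - 3*A^2 - 3*A^-2 - A^-6.
  A^6 * (d^3) = -A^12 - 3*A^8 - 3*A^4 - 1
  A^4 * (6*d^2) = 6*A^8 + 12*A^4 + 6
  A^2 * (14*d + d^3) = -A^8 - 17*A^4 - 17 - A^-4
  A^0 * (13 + 7*d^2) = 7*A^4 + 27 + 7*A^-4
  A^-2 * (14*d + d^3) = -A^4 - 17 - 17*A^-4 - A^-8
  A^-4 * (6*d^2) = 6 + 12*A^-4 + 6*A^-8
  A^-6 * (d^3) = -1 - 3*A^-4 - 3*A^-8 - A^-12
Summing the groups: <K> = -A^12 + 2*A^8 - 2*A^4 + 3 - 2*A^-4 + 2*A^-8 - A^-12

Answer: -A^12 + 2*A^8 - 2*A^4 + 3 - 2*A^-4 + 2*A^-8 - A^-12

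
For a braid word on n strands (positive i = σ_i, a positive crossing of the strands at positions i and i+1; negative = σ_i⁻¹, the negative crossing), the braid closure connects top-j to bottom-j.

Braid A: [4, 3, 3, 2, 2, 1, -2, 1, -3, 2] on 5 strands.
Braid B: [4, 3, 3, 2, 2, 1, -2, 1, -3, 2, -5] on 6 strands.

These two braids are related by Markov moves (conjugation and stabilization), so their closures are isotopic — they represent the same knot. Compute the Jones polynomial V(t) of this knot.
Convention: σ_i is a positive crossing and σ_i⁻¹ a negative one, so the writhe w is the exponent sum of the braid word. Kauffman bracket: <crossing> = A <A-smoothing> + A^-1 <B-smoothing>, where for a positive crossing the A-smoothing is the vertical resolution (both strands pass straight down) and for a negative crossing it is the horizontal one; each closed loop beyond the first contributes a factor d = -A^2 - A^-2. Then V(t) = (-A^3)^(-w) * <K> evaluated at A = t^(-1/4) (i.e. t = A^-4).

-t^8 + t^7 - 2*t^6 + 3*t^5 - 2*t^4 + 3*t^3 - 2*t^2 + t

Derivation:
Markov-equivalent braids have isotopic closures, hence identical knot invariants. Strip the Markov moves from each word to reach a common short braid β, then compute V(t) once on β.
Braid A: s4 s3 s3 s2 s2 s1 s2^-1 s1 s3^-1 s2 on 5 strands has no conjugating prefix/suffix or stabilization to strip; take β = s4 s3 s3 s2 s2 s1 s2^-1 s1 s3^-1 s2.
Braid B: s4 s3 s3 s2 s2 s1 s2^-1 s1 s3^-1 s2 s5^-1 on 6 strands reduces by inverse Markov moves (closure unchanged at each step):
  Destabilize: the word has the form β·s5^-1 where s5^-1 occurs only as the final letter (β ∈ B_5); drop it and the last strand → 5 strands.
Reduced to β = s4 s3 s3 s2 s2 s1 s2^-1 s1 s3^-1 s2 on 5 strands, 10 crossings.
Both give the same β = s4 s3 s3 s2 s2 s1 s2^-1 s1 s3^-1 s2 on 5 strands, so one state sum suffices:
Braid: s4 s3 s3 s2 s2 s1 s2^-1 s1 s3^-1 s2 on 5 strands, 10 crossings.
Writhe w = (#positive) - (#negative) = 8 - 2 = 6.
Computing the Kauffman bracket via state sum. There are 2^10 = 1024 states.
Smooth each crossing (0=||, 1=⌣⌢); contribution A^(Σ sign_k(1-2s_k)) * d^(L-1).
Tabulate the states by total A-exponent and number of loops L (A-exp: L × count):
  A^10: L=3 ×1
  A^8: L=2 ×3, L=4 ×7
  A^6: L=1 ×2, L=3 ×29, L=5 ×14
  A^4: L=2 ×39, L=4 ×72, L=6 ×9
  A^2: L=1 ×17, L=3 ×137, L=5 ×54, L=7 ×2
  A^0: L=2 ×109, L=4 ×128, L=6 ×15
  A^-2: L=1 ×30, L=3 ×132, L=5 ×47, L=7 ×1
  A^-4: L=2 ×49, L=4 ×65, L=6 ×6
  A^-6: L=3 ×31, L=5 ×14
  A^-8: L=4 ×9, L=6 ×1
  A^-10: L=5 ×1
Each group contributes A^e * Σ count * d^(L-1):
Powers of d = -A^2 - A^-2: d^2 = A^4 + 2 + A^-4; d^3 = -A^6 - 3*A^2 - 3*A^-2 - A^-6; d^4 = A^8 + 4*A^4 + 6 + 4*A^-4 + A^-8; d^5 = -A^10 - 5*A^6 - 10*A^2 - 10*A^-2 - 5*A^-6 - A^-10; d^6 = A^12 + 6*A^8 + 15*A^4 + 20 + 15*A^-4 + 6*A^-8 + A^-12.
  A^10 * (d^2) = A^14 + 2*A^10 + A^6
  A^8 * (3*d + 7*d^3) = -7*A^14 - 24*A^10 - 24*A^6 - 7*A^2
  A^6 * (2 + 29*d^2 + 14*d^4) = 14*A^14 + 85*A^10 + 144*A^6 + 85*A^2 + 14*A^-2
  A^4 * (39*d + 72*d^3 + 9*d^5) = -9*A^14 - 117*A^10 - 345*A^6 - 345*A^2 - 117*A^-2 - 9*A^-6
  A^2 * (17 + 137*d^2 + 54*d^4 + 2*d^6) = 2*A^14 + 66*A^10 + 383*A^6 + 655*A^2 + 383*A^-2 + 66*A^-6 + 2*A^-10
  A^0 * (109*d + 128*d^3 + 15*d^5) = -15*A^10 - 203*A^6 - 643*A^2 - 643*A^-2 - 203*A^-6 - 15*A^-10
  A^-2 * (30 + 132*d^2 + 47*d^4 + d^6) = A^10 + 53*A^6 + 335*A^2 + 596*A^-2 + 335*A^-6 + 53*A^-10 + A^-14
  A^-4 * (49*d + 65*d^3 + 6*d^5) = -6*A^6 - 95*A^2 - 304*A^-2 - 304*A^-6 - 95*A^-10 - 6*A^-14
  A^-6 * (31*d^2 + 14*d^4) = 14*A^2 + 87*A^-2 + 146*A^-6 + 87*A^-10 + 14*A^-14
  A^-8 * (9*d^3 + d^5) = -A^2 - 14*A^-2 - 37*A^-6 - 37*A^-10 - 14*A^-14 - A^-18
  A^-10 * (d^4) = A^-2 + 4*A^-6 + 6*A^-10 + 4*A^-14 + A^-18
Summing the groups: <K> = A^14 - 2*A^10 + 3*A^6 - 2*A^2 + 3*A^-2 - 2*A^-6 + A^-10 - A^-14
Normalise by the writhe: (-A^3)^(-w) = (-A^3)^(-6) = A^-18, so f(A) = A^-18 * <K> = A^-4 - 2*A^-8 + 3*A^-12 - 2*A^-16 + 3*A^-20 - 2*A^-24 + A^-28 - A^-32.
Substitute A = t^(-1/4), i.e. A^e → t^(-e/4): V(t) = -t^8 + t^7 - 2*t^6 + 3*t^5 - 2*t^4 + 3*t^3 - 2*t^2 + t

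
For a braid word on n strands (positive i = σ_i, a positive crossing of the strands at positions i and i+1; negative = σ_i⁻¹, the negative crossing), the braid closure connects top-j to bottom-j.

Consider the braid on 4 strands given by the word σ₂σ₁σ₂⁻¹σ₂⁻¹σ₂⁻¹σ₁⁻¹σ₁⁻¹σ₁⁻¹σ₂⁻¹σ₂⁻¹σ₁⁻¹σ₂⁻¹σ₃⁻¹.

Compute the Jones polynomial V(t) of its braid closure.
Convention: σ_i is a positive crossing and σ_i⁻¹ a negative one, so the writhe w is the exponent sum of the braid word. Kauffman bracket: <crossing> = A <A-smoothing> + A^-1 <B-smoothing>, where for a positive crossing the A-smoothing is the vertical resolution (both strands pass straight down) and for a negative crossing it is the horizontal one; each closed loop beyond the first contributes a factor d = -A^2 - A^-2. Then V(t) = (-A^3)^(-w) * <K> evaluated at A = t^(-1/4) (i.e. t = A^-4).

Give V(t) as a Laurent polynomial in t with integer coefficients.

t^-3 + 2*t^-5 - 2*t^-6 + 2*t^-7 - 3*t^-8 + 2*t^-9 - 2*t^-10 + t^-11

Derivation:
The presented braid s2 s1 s2^-1 s2^-1 s2^-1 s1^-1 s1^-1 s1^-1 s2^-1 s2^-1 s1^-1 s2^-1 s3^-1 on 4 strands reduces by inverse Markov moves (closure unchanged at each step):
  Destabilize: the word has the form β·s3^-1 where s3^-1 occurs only as the final letter (β ∈ B_3); drop it and the last strand → 3 strands.
  Deconjugate: the word is γ·β·γ⁻¹ with γ = s2 s1 (prefix) and γ⁻¹ = s1^-1 s2^-1 (suffix); strip both.
Reduced to β = s2^-1 s2^-1 s2^-1 s1^-1 s1^-1 s1^-1 s2^-1 s2^-1 on 3 strands, 8 crossings.
Compute on β:
Braid: s2^-1 s2^-1 s2^-1 s1^-1 s1^-1 s1^-1 s2^-1 s2^-1 on 3 strands, 8 crossings.
Writhe w = (#positive) - (#negative) = 0 - 8 = -8.
Computing the Kauffman bracket via state sum. There are 2^8 = 256 states.
Smooth each crossing (0=||, 1=⌣⌢); contribution A^(Σ sign_k(1-2s_k)) * d^(L-1).
Tabulate the states by total A-exponent and number of loops L (A-exp: L × count):
  A^8: L=7 ×1
  A^6: L=6 ×8
  A^4: L=5 ×28
  A^2: L=4 ×55, L=6 ×1
  A^0: L=3 ×65, L=5 ×5
  A^-2: L=2 ×45, L=4 ×11
  A^-4: L=1 ×15, L=3 ×13
  A^-6: L=2 ×8
  A^-8: L=3 ×1
Each group contributes A^e * Σ count * d^(L-1):
Powers of d = -A^2 - A^-2: d^2 = A^4 + 2 + A^-4; d^3 = -A^6 - 3*A^2 - 3*A^-2 - A^-6; d^4 = A^8 + 4*A^4 + 6 + 4*A^-4 + A^-8; d^5 = -A^10 - 5*A^6 - 10*A^2 - 10*A^-2 - 5*A^-6 - A^-10; d^6 = A^12 + 6*A^8 + 15*A^4 + 20 + 15*A^-4 + 6*A^-8 + A^-12.
  A^8 * (d^6) = A^20 + 6*A^16 + 15*A^12 + 20*A^8 + 15*A^4 + 6 + A^-4
  A^6 * (8*d^5) = -8*A^16 - 40*A^12 - 80*A^8 - 80*A^4 - 40 - 8*A^-4
  A^4 * (28*d^4) = 28*A^12 + 112*A^8 + 168*A^4 + 112 + 28*A^-4
  A^2 * (55*d^3 + d^5) = -A^12 - 60*A^8 - 175*A^4 - 175 - 60*A^-4 - A^-8
  A^0 * (65*d^2 + 5*d^4) = 5*A^8 + 85*A^4 + 160 + 85*A^-4 + 5*A^-8
  A^-2 * (45*d + 11*d^3) = -11*A^4 - 78 - 78*A^-4 - 11*A^-8
  A^-4 * (15 + 13*d^2) = 13 + 41*A^-4 + 13*A^-8
  A^-6 * (8*d) = -8*A^-4 - 8*A^-8
  A^-8 * (d^2) = A^-4 + 2*A^-8 + A^-12
Summing the groups: <K> = A^20 - 2*A^16 + 2*A^12 - 3*A^8 + 2*A^4 - 2 + 2*A^-4 + A^-12
Normalise by the writhe: (-A^3)^(-w) = (-A^3)^(8) = A^24, so f(A) = A^24 * <K> = A^44 - 2*A^40 + 2*A^36 - 3*A^32 + 2*A^28 - 2*A^24 + 2*A^20 + A^12.
Substitute A = t^(-1/4), i.e. A^e → t^(-e/4): V(t) = t^-3 + 2*t^-5 - 2*t^-6 + 2*t^-7 - 3*t^-8 + 2*t^-9 - 2*t^-10 + t^-11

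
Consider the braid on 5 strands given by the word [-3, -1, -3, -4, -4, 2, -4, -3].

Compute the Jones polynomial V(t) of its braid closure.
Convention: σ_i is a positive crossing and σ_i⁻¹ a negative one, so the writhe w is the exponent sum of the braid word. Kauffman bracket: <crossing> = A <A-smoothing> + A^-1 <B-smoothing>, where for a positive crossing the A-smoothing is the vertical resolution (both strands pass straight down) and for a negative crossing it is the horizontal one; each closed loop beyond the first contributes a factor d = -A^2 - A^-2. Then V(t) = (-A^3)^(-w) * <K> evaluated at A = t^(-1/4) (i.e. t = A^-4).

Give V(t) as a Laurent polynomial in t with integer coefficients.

t^-2 + 2*t^-4 - 2*t^-5 + t^-6 - 2*t^-7 + t^-8

Derivation:
Braid: s3^-1 s1^-1 s3^-1 s4^-1 s4^-1 s2 s4^-1 s3^-1 on 5 strands, 8 crossings.
Writhe w = (#positive) - (#negative) = 1 - 7 = -6.
State-sum expansion of <K>. There are 2^8 = 256 states.
Each crossing splits two ways (0=vertical, 1=horizontal). The state's weight is A^(#A-smoothings - #B-smoothings) * d^(loops - 1).
Tabulate the states by total A-exponent and number of loops L (A-exp: L × count):
  A^8: L=6 ×1
  A^6: L=5 ×7, L=7 ×1
  A^4: L=4 ×21, L=6 ×7
  A^2: L=3 ×33, L=5 ×23
  A^0: L=2 ×27, L=4 ×41, L=6 ×2
  A^-2: L=1 ×9, L=3 ×39, L=5 ×8
  A^-4: L=2 ×15, L=4 ×13
  A^-6: L=3 ×7, L=5 ×1
  A^-8: L=4 ×1
Each group contributes A^e * Σ count * d^(L-1):
Powers of d = -A^2 - A^-2: d^2 = A^4 + 2 + A^-4; d^3 = -A^6 - 3*A^2 - 3*A^-2 - A^-6; d^4 = A^8 + 4*A^4 + 6 + 4*A^-4 + A^-8; d^5 = -A^10 - 5*A^6 - 10*A^2 - 10*A^-2 - 5*A^-6 - A^-10; d^6 = A^12 + 6*A^8 + 15*A^4 + 20 + 15*A^-4 + 6*A^-8 + A^-12.
  A^8 * (d^5) = -A^18 - 5*A^14 - 10*A^10 - 10*A^6 - 5*A^2 - A^-2
  A^6 * (7*d^4 + d^6) = A^18 + 13*A^14 + 43*A^10 + 62*A^6 + 43*A^2 + 13*A^-2 + A^-6
  A^4 * (21*d^3 + 7*d^5) = -7*A^14 - 56*A^10 - 133*A^6 - 133*A^2 - 56*A^-2 - 7*A^-6
  A^2 * (33*d^2 + 23*d^4) = 23*A^10 + 125*A^6 + 204*A^2 + 125*A^-2 + 23*A^-6
  A^0 * (27*d + 41*d^3 + 2*d^5) = -2*A^10 - 51*A^6 - 170*A^2 - 170*A^-2 - 51*A^-6 - 2*A^-10
  A^-2 * (9 + 39*d^2 + 8*d^4) = 8*A^6 + 71*A^2 + 135*A^-2 + 71*A^-6 + 8*A^-10
  A^-4 * (15*d + 13*d^3) = -13*A^2 - 54*A^-2 - 54*A^-6 - 13*A^-10
  A^-6 * (7*d^2 + d^4) = A^2 + 11*A^-2 + 20*A^-6 + 11*A^-10 + A^-14
  A^-8 * (d^3) = -A^-2 - 3*A^-6 - 3*A^-10 - A^-14
Summing the groups: <K> = A^14 - 2*A^10 + A^6 - 2*A^2 + 2*A^-2 + A^-10
Normalise by the writhe: (-A^3)^(-w) = (-A^3)^(6) = A^18, so f(A) = A^18 * <K> = A^32 - 2*A^28 + A^24 - 2*A^20 + 2*A^16 + A^8.
Substitute A = t^(-1/4), i.e. A^e → t^(-e/4): V(t) = t^-2 + 2*t^-4 - 2*t^-5 + t^-6 - 2*t^-7 + t^-8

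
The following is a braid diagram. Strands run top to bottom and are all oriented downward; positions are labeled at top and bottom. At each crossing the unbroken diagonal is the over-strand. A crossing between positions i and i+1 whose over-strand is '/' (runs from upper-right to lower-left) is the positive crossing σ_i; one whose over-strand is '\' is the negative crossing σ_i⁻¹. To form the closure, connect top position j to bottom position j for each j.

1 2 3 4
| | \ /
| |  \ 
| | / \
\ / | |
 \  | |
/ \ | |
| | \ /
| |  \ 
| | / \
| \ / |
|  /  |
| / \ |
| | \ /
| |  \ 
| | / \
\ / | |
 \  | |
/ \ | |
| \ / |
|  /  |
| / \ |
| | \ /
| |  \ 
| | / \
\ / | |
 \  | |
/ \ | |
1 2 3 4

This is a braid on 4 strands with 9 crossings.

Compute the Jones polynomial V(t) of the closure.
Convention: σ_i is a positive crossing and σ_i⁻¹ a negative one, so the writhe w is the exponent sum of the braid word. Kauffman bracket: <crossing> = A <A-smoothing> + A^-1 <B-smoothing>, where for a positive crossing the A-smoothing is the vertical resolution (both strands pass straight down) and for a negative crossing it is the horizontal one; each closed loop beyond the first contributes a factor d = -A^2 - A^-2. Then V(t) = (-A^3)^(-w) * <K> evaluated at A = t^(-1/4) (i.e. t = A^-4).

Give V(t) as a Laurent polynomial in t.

1 - 2*t^-1 + 4*t^-2 - 5*t^-3 + 7*t^-4 - 7*t^-5 + 6*t^-6 - 5*t^-7 + 3*t^-8 - t^-9

Derivation:
Reading the diagram top to bottom ('/'-over between positions i,i+1 = s_i, '\'-over = s_i^-1): braid word = s3^-1 s1^-1 s3^-1 s2 s3^-1 s1^-1 s2 s3^-1 s1^-1.
Braid: s3^-1 s1^-1 s3^-1 s2 s3^-1 s1^-1 s2 s3^-1 s1^-1 on 4 strands, 9 crossings.
Writhe w = (#positive) - (#negative) = 2 - 7 = -5.
State-sum expansion of <K>. There are 2^9 = 512 states.
For each crossing: s=0 is the vertical smoothing, s=1 horizontal. Crossing k contributes A^(sign_k * (1 - 2*s_k)); loop factor d = -A^2 - A^-2.
Tabulate the states by total A-exponent and number of loops L (A-exp: L × count):
  A^9: L=7 ×1
  A^7: L=6 ×9
  A^5: L=5 ×36
  A^3: L=4 ×83, L=6 ×1
  A^1: L=3 ×118, L=5 ×8
  A^-1: L=2 ×100, L=4 ×26
  A^-3: L=1 ×41, L=3 ×42, L=5 ×1
  A^-5: L=2 ×31, L=4 ×5
  A^-7: L=3 ×9
  A^-9: L=4 ×1
Each group contributes A^e * Σ count * d^(L-1):
Powers of d = -A^2 - A^-2: d^2 = A^4 + 2 + A^-4; d^3 = -A^6 - 3*A^2 - 3*A^-2 - A^-6; d^4 = A^8 + 4*A^4 + 6 + 4*A^-4 + A^-8; d^5 = -A^10 - 5*A^6 - 10*A^2 - 10*A^-2 - 5*A^-6 - A^-10; d^6 = A^12 + 6*A^8 + 15*A^4 + 20 + 15*A^-4 + 6*A^-8 + A^-12.
  A^9 * (d^6) = A^21 + 6*A^17 + 15*A^13 + 20*A^9 + 15*A^5 + 6*A + A^-3
  A^7 * (9*d^5) = -9*A^17 - 45*A^13 - 90*A^9 - 90*A^5 - 45*A - 9*A^-3
  A^5 * (36*d^4) = 36*A^13 + 144*A^9 + 216*A^5 + 144*A + 36*A^-3
  A^3 * (83*d^3 + d^5) = -A^13 - 88*A^9 - 259*A^5 - 259*A - 88*A^-3 - A^-7
  A^1 * (118*d^2 + 8*d^4) = 8*A^9 + 150*A^5 + 284*A + 150*A^-3 + 8*A^-7
  A^-1 * (100*d + 26*d^3) = -26*A^5 - 178*A - 178*A^-3 - 26*A^-7
  A^-3 * (41 + 42*d^2 + d^4) = A^5 + 46*A + 131*A^-3 + 46*A^-7 + A^-11
  A^-5 * (31*d + 5*d^3) = -5*A - 46*A^-3 - 46*A^-7 - 5*A^-11
  A^-7 * (9*d^2) = 9*A^-3 + 18*A^-7 + 9*A^-11
  A^-9 * (d^3) = -A^-3 - 3*A^-7 - 3*A^-11 - A^-15
Summing the groups: <K> = A^21 - 3*A^17 + 5*A^13 - 6*A^9 + 7*A^5 - 7*A + 5*A^-3 - 4*A^-7 + 2*A^-11 - A^-15
Normalise by the writhe: (-A^3)^(-w) = (-A^3)^(5) = -A^15, so f(A) = -A^15 * <K> = -A^36 + 3*A^32 - 5*A^28 + 6*A^24 - 7*A^20 + 7*A^16 - 5*A^12 + 4*A^8 - 2*A^4 + 1.
Substitute A = t^(-1/4), i.e. A^e → t^(-e/4): V(t) = 1 - 2*t^-1 + 4*t^-2 - 5*t^-3 + 7*t^-4 - 7*t^-5 + 6*t^-6 - 5*t^-7 + 3*t^-8 - t^-9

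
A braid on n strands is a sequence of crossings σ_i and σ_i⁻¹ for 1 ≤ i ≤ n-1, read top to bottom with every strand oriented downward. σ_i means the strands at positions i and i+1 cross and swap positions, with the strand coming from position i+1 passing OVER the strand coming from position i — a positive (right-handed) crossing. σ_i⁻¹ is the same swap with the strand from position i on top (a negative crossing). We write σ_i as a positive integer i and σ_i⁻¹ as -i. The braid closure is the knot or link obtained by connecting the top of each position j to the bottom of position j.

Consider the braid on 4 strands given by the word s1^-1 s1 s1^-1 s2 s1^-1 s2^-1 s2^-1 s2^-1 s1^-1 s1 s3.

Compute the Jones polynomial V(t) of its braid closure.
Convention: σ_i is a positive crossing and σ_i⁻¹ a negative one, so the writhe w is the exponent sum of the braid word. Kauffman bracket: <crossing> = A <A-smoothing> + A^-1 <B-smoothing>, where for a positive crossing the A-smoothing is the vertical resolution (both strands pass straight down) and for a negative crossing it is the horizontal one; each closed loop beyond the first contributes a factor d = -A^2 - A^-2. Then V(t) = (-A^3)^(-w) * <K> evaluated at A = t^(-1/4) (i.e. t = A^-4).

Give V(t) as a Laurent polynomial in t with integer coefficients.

t^-1 - t^-2 + 2*t^-3 - t^-4 + t^-5 - t^-6

Derivation:
The presented braid s1^-1 s1 s1^-1 s2 s1^-1 s2^-1 s2^-1 s2^-1 s1^-1 s1 s3 on 4 strands reduces by inverse Markov moves (closure unchanged at each step):
  Destabilize: the word has the form β·s3 where s3 occurs only as the final letter (β ∈ B_3); drop it and the last strand → 3 strands.
  Deconjugate: the word is γ·β·γ⁻¹ with γ = s1^-1 s1 (prefix) and γ⁻¹ = s1^-1 s1 (suffix); strip both.
Reduced to β = s1^-1 s2 s1^-1 s2^-1 s2^-1 s2^-1 on 3 strands, 6 crossings.
Compute on β:
Braid: s1^-1 s2 s1^-1 s2^-1 s2^-1 s2^-1 on 3 strands, 6 crossings.
Writhe w = (#positive) - (#negative) = 1 - 5 = -4.
Computing the Kauffman bracket via state sum. There are 2^6 = 64 states.
Each crossing splits two ways (0=vertical, 1=horizontal). The state's weight is A^(#A-smoothings - #B-smoothings) * d^(loops - 1).
Tabulate the states by total A-exponent and number of loops L (A-exp: L × count):
  A^6: L=4 ×1
  A^4: L=3 ×6
  A^2: L=2 ×12, L=4 ×3
  A^0: L=1 ×9, L=3 ×10, L=5 ×1
  A^-2: L=2 ×12, L=4 ×3
  A^-4: L=1 ×2, L=3 ×4
  A^-6: L=2 ×1
Each group contributes A^e * Σ count * d^(L-1):
Powers of d = -A^2 - A^-2: d^2 = A^4 + 2 + A^-4; d^3 = -A^6 - 3*A^2 - 3*A^-2 - A^-6; d^4 = A^8 + 4*A^4 + 6 + 4*A^-4 + A^-8.
  A^6 * (d^3) = -A^12 - 3*A^8 - 3*A^4 - 1
  A^4 * (6*d^2) = 6*A^8 + 12*A^4 + 6
  A^2 * (12*d + 3*d^3) = -3*A^8 - 21*A^4 - 21 - 3*A^-4
  A^0 * (9 + 10*d^2 + d^4) = A^8 + 14*A^4 + 35 + 14*A^-4 + A^-8
  A^-2 * (12*d + 3*d^3) = -3*A^4 - 21 - 21*A^-4 - 3*A^-8
  A^-4 * (2 + 4*d^2) = 4 + 10*A^-4 + 4*A^-8
  A^-6 * (d) = -A^-4 - A^-8
Summing the groups: <K> = -A^12 + A^8 - A^4 + 2 - A^-4 + A^-8
Normalise by the writhe: (-A^3)^(-w) = (-A^3)^(4) = A^12, so f(A) = A^12 * <K> = -A^24 + A^20 - A^16 + 2*A^12 - A^8 + A^4.
Substitute A = t^(-1/4), i.e. A^e → t^(-e/4): V(t) = t^-1 - t^-2 + 2*t^-3 - t^-4 + t^-5 - t^-6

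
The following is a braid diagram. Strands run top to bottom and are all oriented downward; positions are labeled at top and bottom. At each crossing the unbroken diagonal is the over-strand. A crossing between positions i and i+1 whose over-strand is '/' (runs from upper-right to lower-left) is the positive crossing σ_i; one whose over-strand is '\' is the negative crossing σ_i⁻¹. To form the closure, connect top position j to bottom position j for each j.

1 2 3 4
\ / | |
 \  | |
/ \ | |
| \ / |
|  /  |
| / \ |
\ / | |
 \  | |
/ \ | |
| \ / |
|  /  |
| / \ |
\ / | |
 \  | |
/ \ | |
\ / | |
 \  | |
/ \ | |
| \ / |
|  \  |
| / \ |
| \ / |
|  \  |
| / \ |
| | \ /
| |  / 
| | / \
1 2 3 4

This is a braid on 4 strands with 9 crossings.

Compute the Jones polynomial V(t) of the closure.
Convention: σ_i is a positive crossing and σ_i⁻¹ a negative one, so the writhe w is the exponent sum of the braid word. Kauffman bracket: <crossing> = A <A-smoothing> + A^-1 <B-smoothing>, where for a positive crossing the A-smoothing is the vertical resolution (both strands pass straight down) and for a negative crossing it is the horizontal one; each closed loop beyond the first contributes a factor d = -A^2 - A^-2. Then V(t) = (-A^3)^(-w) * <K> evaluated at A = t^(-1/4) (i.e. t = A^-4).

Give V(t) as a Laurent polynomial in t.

Reading the diagram top to bottom ('/'-over between positions i,i+1 = s_i, '\'-over = s_i^-1): braid word = s1^-1 s2 s1^-1 s2 s1^-1 s1^-1 s2^-1 s2^-1 s3.
The presented braid s1^-1 s2 s1^-1 s2 s1^-1 s1^-1 s2^-1 s2^-1 s3 on 4 strands reduces by inverse Markov moves (closure unchanged at each step):
  Destabilize: the word has the form β·s3 where s3 occurs only as the final letter (β ∈ B_3); drop it and the last strand → 3 strands.
Reduced to β = s1^-1 s2 s1^-1 s2 s1^-1 s1^-1 s2^-1 s2^-1 on 3 strands, 8 crossings.
Compute on β:
Braid: s1^-1 s2 s1^-1 s2 s1^-1 s1^-1 s2^-1 s2^-1 on 3 strands, 8 crossings.
Writhe w = (#positive) - (#negative) = 2 - 6 = -4.
Enumerate smoothing states for the bracket polynomial. There are 2^8 = 256 states.
Each crossing splits two ways (0=vertical, 1=horizontal). The state's weight is A^(#A-smoothings - #B-smoothings) * d^(loops - 1).
Tabulate the states by total A-exponent and number of loops L (A-exp: L × count):
  A^8: L=5 ×1
  A^6: L=4 ×8
  A^4: L=3 ×26, L=5 ×2
  A^2: L=2 ×41, L=4 ×15
  A^0: L=1 ×26, L=3 ×43, L=5 ×1
  A^-2: L=2 ×47, L=4 ×9
  A^-4: L=1 ×11, L=3 ×16, L=5 ×1
  A^-6: L=2 ×6, L=4 ×2
  A^-8: L=3 ×1
Each group contributes A^e * Σ count * d^(L-1):
Powers of d = -A^2 - A^-2: d^2 = A^4 + 2 + A^-4; d^3 = -A^6 - 3*A^2 - 3*A^-2 - A^-6; d^4 = A^8 + 4*A^4 + 6 + 4*A^-4 + A^-8.
  A^8 * (d^4) = A^16 + 4*A^12 + 6*A^8 + 4*A^4 + 1
  A^6 * (8*d^3) = -8*A^12 - 24*A^8 - 24*A^4 - 8
  A^4 * (26*d^2 + 2*d^4) = 2*A^12 + 34*A^8 + 64*A^4 + 34 + 2*A^-4
  A^2 * (41*d + 15*d^3) = -15*A^8 - 86*A^4 - 86 - 15*A^-4
  A^0 * (26 + 43*d^2 + d^4) = A^8 + 47*A^4 + 118 + 47*A^-4 + A^-8
  A^-2 * (47*d + 9*d^3) = -9*A^4 - 74 - 74*A^-4 - 9*A^-8
  A^-4 * (11 + 16*d^2 + d^4) = A^4 + 20 + 49*A^-4 + 20*A^-8 + A^-12
  A^-6 * (6*d + 2*d^3) = -2 - 12*A^-4 - 12*A^-8 - 2*A^-12
  A^-8 * (d^2) = A^-4 + 2*A^-8 + A^-12
Summing the groups: <K> = A^16 - 2*A^12 + 2*A^8 - 3*A^4 + 3 - 2*A^-4 + 2*A^-8
Normalise by the writhe: (-A^3)^(-w) = (-A^3)^(4) = A^12, so f(A) = A^12 * <K> = A^28 - 2*A^24 + 2*A^20 - 3*A^16 + 3*A^12 - 2*A^8 + 2*A^4.
Substitute A = t^(-1/4), i.e. A^e → t^(-e/4): V(t) = 2*t^-1 - 2*t^-2 + 3*t^-3 - 3*t^-4 + 2*t^-5 - 2*t^-6 + t^-7

Answer: 2*t^-1 - 2*t^-2 + 3*t^-3 - 3*t^-4 + 2*t^-5 - 2*t^-6 + t^-7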